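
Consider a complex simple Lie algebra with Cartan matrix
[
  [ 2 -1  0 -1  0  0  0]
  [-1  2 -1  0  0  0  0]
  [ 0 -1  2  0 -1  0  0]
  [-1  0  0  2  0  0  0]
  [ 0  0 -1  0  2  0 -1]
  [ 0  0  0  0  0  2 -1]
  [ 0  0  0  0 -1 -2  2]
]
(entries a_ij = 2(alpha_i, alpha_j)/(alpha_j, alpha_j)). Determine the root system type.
The matrix has rank 7 with 2's on the diagonal. Reading the off-diagonal entries as Dynkin edges (a single edge where a_ij = a_ji = -1; a double or triple edge where a_ij * a_ji = 2 or 3), the diagram is a chain of 7 nodes with a double edge at one end; the terminal node there is the unique short simple root (B_7). One simple-root ordering that puts it in standard form is (alpha_4, alpha_1, alpha_2, alpha_3, alpha_5, alpha_7, alpha_6). So the algebra is type B_7, i.e. so(15).

B7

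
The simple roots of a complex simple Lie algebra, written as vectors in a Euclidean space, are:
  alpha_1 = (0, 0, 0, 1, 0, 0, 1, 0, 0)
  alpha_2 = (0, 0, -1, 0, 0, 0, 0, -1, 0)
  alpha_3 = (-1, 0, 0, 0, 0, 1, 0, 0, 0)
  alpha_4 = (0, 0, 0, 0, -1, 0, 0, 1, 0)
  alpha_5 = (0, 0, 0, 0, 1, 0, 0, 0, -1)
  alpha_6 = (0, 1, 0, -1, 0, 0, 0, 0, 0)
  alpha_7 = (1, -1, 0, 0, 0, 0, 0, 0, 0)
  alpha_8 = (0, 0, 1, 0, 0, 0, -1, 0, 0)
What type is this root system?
A_8 (sl(9))

Compute the Cartan integers a_ij = 2(alpha_i, alpha_j)/(alpha_j, alpha_j); the resulting 8x8 Cartan matrix is
[[2, 0, 0, 0, 0, -1, 0, -1], [0, 2, 0, -1, 0, 0, 0, -1], [0, 0, 2, 0, 0, 0, -1, 0], [0, -1, 0, 2, -1, 0, 0, 0], [0, 0, 0, -1, 2, 0, 0, 0], [-1, 0, 0, 0, 0, 2, -1, 0], [0, 0, -1, 0, 0, -1, 2, 0], [-1, -1, 0, 0, 0, 0, 0, 2]].
All simple roots have the same length, so the diagram is simply laced. The associated Dynkin diagram is a chain of 8 nodes with single edges (A_8), so the type is A_8 (the algebra sl(9)).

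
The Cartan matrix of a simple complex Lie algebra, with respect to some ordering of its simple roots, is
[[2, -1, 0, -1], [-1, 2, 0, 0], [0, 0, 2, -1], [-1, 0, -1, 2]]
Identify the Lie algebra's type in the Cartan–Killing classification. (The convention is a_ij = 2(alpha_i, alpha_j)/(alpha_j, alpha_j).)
The matrix has rank 4 with 2's on the diagonal. Reading the off-diagonal entries as Dynkin edges (a single edge where a_ij = a_ji = -1; a double or triple edge where a_ij * a_ji = 2 or 3), the diagram is a chain of 4 nodes with single edges (A_4). One simple-root ordering that puts it in standard form is (alpha_3, alpha_4, alpha_1, alpha_2). So the algebra is type A_4, i.e. sl(5).

type A_4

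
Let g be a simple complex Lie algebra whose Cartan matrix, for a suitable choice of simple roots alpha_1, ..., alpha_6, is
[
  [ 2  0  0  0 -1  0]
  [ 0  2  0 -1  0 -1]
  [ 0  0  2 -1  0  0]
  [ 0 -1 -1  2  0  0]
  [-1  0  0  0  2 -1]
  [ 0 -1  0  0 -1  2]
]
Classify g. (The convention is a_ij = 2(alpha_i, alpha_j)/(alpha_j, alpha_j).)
type A_6

The matrix has rank 6 with 2's on the diagonal. Reading the off-diagonal entries as Dynkin edges (a single edge where a_ij = a_ji = -1; a double or triple edge where a_ij * a_ji = 2 or 3), the diagram is a chain of 6 nodes with single edges (A_6). One simple-root ordering that puts it in standard form is (alpha_1, alpha_5, alpha_6, alpha_2, alpha_4, alpha_3). So the algebra is type A_6, i.e. sl(7).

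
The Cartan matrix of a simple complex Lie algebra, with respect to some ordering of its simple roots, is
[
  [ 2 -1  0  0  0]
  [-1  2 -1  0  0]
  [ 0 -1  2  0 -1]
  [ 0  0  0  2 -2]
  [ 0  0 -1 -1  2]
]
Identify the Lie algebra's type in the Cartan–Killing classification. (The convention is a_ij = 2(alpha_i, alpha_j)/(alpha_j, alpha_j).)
The matrix has rank 5 with 2's on the diagonal. Reading the off-diagonal entries as Dynkin edges (a single edge where a_ij = a_ji = -1; a double or triple edge where a_ij * a_ji = 2 or 3), the diagram is a chain of 5 nodes with a double edge at one end; the terminal node there is the unique long simple root (C_5). One simple-root ordering that puts it in standard form is (alpha_1, alpha_2, alpha_3, alpha_5, alpha_4). So the algebra is type C_5, i.e. sp(10).

C5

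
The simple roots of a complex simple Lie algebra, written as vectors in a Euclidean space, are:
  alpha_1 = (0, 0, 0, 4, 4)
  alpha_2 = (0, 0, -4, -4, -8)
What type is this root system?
Compute the Cartan integers a_ij = 2(alpha_i, alpha_j)/(alpha_j, alpha_j); the resulting 2x2 Cartan matrix is
[[2, -1], [-3, 2]].
The roots have two lengths (squared-length ratio 3:1); the short ones are alpha_{1}. The associated Dynkin diagram is two nodes joined by a triple edge (G_2), so the type is G_2.

G2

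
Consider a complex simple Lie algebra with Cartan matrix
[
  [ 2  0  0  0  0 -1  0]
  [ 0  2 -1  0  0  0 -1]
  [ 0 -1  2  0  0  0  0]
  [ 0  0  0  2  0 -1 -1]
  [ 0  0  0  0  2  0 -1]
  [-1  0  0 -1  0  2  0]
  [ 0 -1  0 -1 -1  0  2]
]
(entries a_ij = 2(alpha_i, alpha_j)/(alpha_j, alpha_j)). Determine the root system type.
E_7

The matrix has rank 7 with 2's on the diagonal. Reading the off-diagonal entries as Dynkin edges (a single edge where a_ij = a_ji = -1; a double or triple edge where a_ij * a_ji = 2 or 3), the diagram is a chain of 6 nodes with one extra node attached to the third node from one end (E_7). One simple-root ordering that puts it in standard form is (alpha_3, alpha_5, alpha_2, alpha_7, alpha_4, alpha_6, alpha_1). So the algebra is type E_7.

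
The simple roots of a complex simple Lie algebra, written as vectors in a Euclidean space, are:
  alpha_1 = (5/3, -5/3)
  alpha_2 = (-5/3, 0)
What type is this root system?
Compute the Cartan integers a_ij = 2(alpha_i, alpha_j)/(alpha_j, alpha_j); the resulting 2x2 Cartan matrix is
[[2, -2], [-1, 2]].
The roots have two lengths (squared-length ratio 2:1); the short ones are alpha_{2}. The associated Dynkin diagram is a chain of 2 nodes with a double edge at one end; the terminal node there is the unique short simple root (B_2), so the type is B_2 (the algebra so(5)).

B_2 (so(5))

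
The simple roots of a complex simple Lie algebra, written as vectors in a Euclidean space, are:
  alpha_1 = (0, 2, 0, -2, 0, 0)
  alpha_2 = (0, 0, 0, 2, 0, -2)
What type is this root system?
A2

Compute the Cartan integers a_ij = 2(alpha_i, alpha_j)/(alpha_j, alpha_j); the resulting 2x2 Cartan matrix is
[[2, -1], [-1, 2]].
All simple roots have the same length, so the diagram is simply laced. The associated Dynkin diagram is a chain of 2 nodes with single edges (A_2), so the type is A_2 (the algebra sl(3)).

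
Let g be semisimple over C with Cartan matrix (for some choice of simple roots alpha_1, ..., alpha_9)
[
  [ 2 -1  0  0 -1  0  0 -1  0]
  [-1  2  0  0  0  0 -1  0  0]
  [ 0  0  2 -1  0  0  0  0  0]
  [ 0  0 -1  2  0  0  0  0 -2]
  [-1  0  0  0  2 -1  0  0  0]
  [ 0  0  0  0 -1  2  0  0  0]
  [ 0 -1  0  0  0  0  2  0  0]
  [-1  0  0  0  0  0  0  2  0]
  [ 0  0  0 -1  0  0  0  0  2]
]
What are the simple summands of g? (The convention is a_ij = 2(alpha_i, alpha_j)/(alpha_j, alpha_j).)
B_3 ⊕ E_6

The diagram associated to this matrix has two connected components: the simple roots {alpha_3, alpha_4, alpha_9} form a chain of 3 nodes with a double edge at one end; the terminal node there is the unique short simple root (B_3), and {alpha_1, alpha_2, alpha_5, alpha_6, alpha_7, alpha_8} form a chain of 5 nodes with one extra node attached to the third node from one end (E_6). A semisimple Lie algebra decomposes uniquely as the direct sum of simple ideals, one per connected component of its Dynkin diagram, so g ≅ B_3 ⊕ E_6 (dimension 21 + 78 = 99).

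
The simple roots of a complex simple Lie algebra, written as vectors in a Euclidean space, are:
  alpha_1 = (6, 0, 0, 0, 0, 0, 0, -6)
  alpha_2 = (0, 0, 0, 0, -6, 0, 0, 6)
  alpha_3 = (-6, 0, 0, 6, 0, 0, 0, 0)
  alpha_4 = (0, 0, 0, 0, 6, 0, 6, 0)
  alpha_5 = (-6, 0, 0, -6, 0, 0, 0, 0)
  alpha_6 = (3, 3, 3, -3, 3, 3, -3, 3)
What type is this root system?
E6

Compute the Cartan integers a_ij = 2(alpha_i, alpha_j)/(alpha_j, alpha_j); the resulting 6x6 Cartan matrix is
[[2, -1, -1, 0, -1, 0], [-1, 2, 0, -1, 0, 0], [-1, 0, 2, 0, 0, -1], [0, -1, 0, 2, 0, 0], [-1, 0, 0, 0, 2, 0], [0, 0, -1, 0, 0, 2]].
All simple roots have the same length, so the diagram is simply laced. The associated Dynkin diagram is a chain of 5 nodes with one extra node attached to the third node from one end (E_6), so the type is E_6.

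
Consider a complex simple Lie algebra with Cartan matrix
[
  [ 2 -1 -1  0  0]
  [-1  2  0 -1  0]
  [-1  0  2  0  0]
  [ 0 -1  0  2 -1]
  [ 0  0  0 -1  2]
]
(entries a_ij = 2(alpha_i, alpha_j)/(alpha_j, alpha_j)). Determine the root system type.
The matrix has rank 5 with 2's on the diagonal. Reading the off-diagonal entries as Dynkin edges (a single edge where a_ij = a_ji = -1; a double or triple edge where a_ij * a_ji = 2 or 3), the diagram is a chain of 5 nodes with single edges (A_5). One simple-root ordering that puts it in standard form is (alpha_3, alpha_1, alpha_2, alpha_4, alpha_5). So the algebra is type A_5, i.e. sl(6).

type A_5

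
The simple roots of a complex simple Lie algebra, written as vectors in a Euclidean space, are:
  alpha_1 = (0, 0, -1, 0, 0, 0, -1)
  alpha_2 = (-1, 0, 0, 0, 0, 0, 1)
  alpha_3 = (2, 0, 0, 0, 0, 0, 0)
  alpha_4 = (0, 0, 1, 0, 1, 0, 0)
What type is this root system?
Compute the Cartan integers a_ij = 2(alpha_i, alpha_j)/(alpha_j, alpha_j); the resulting 4x4 Cartan matrix is
[[2, -1, 0, -1], [-1, 2, -1, 0], [0, -2, 2, 0], [-1, 0, 0, 2]].
The roots have two lengths (squared-length ratio 2:1); the short ones are alpha_{1,2,4}. The associated Dynkin diagram is a chain of 4 nodes with a double edge at one end; the terminal node there is the unique long simple root (C_4), so the type is C_4 (the algebra sp(8)).

type C_4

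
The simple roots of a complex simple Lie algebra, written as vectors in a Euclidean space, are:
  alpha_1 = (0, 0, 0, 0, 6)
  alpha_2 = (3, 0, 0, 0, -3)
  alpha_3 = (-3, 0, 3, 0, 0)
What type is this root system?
type C_3

Compute the Cartan integers a_ij = 2(alpha_i, alpha_j)/(alpha_j, alpha_j); the resulting 3x3 Cartan matrix is
[[2, -2, 0], [-1, 2, -1], [0, -1, 2]].
The roots have two lengths (squared-length ratio 2:1); the short ones are alpha_{2,3}. The associated Dynkin diagram is a chain of 3 nodes with a double edge at one end; the terminal node there is the unique long simple root (C_3), so the type is C_3 (the algebra sp(6)).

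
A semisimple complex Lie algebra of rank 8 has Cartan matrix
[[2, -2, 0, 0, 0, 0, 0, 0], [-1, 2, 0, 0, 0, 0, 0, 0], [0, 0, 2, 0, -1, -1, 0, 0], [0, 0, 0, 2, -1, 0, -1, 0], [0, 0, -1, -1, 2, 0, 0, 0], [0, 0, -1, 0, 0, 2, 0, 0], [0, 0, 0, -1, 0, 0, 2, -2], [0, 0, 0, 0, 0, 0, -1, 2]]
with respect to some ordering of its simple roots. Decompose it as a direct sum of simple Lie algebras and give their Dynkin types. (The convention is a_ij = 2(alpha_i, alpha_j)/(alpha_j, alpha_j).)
The diagram associated to this matrix has two connected components: the simple roots {alpha_1, alpha_2} form a chain of 2 nodes with a double edge at one end; the terminal node there is the unique short simple root (B_2), and {alpha_3, alpha_4, alpha_5, alpha_6, alpha_7, alpha_8} form a chain of 6 nodes with a double edge at one end; the terminal node there is the unique short simple root (B_6). A semisimple Lie algebra decomposes uniquely as the direct sum of simple ideals, one per connected component of its Dynkin diagram, so g ≅ B_2 ⊕ B_6 (dimension 10 + 78 = 88).

type B_2 + type B_6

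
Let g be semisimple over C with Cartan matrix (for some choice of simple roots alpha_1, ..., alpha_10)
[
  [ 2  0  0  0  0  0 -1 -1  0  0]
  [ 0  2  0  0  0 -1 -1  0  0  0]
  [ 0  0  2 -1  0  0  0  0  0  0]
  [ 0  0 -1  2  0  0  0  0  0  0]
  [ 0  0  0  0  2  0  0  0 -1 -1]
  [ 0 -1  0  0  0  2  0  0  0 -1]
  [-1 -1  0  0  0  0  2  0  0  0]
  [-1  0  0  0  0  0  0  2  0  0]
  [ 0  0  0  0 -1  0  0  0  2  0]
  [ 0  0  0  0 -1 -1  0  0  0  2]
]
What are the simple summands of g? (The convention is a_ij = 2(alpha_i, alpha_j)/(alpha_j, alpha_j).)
The diagram associated to this matrix has two connected components: the simple roots {alpha_3, alpha_4} form a chain of 2 nodes with single edges (A_2), and {alpha_1, alpha_2, alpha_5, alpha_6, alpha_7, alpha_8, alpha_9, alpha_10} form a chain of 8 nodes with single edges (A_8). A semisimple Lie algebra decomposes uniquely as the direct sum of simple ideals, one per connected component of its Dynkin diagram, so g ≅ A_2 ⊕ A_8 (dimension 8 + 80 = 88).

A_2 ⊕ A_8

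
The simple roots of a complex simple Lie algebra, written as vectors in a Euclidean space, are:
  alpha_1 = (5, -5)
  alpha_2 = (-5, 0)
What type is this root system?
Compute the Cartan integers a_ij = 2(alpha_i, alpha_j)/(alpha_j, alpha_j); the resulting 2x2 Cartan matrix is
[[2, -2], [-1, 2]].
The roots have two lengths (squared-length ratio 2:1); the short ones are alpha_{2}. The associated Dynkin diagram is a chain of 2 nodes with a double edge at one end; the terminal node there is the unique short simple root (B_2), so the type is B_2 (the algebra so(5)).

B_2 (so(5))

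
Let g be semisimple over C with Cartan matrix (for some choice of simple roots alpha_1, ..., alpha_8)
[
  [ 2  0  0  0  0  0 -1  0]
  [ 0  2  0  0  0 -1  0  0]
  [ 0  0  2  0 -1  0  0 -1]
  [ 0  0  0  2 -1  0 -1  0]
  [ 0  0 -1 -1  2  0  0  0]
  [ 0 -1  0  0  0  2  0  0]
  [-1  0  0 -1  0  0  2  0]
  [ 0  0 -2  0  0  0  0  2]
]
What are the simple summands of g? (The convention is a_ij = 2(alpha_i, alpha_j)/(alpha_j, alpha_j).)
The diagram associated to this matrix has two connected components: the simple roots {alpha_2, alpha_6} form a chain of 2 nodes with single edges (A_2), and {alpha_1, alpha_3, alpha_4, alpha_5, alpha_7, alpha_8} form a chain of 6 nodes with a double edge at one end; the terminal node there is the unique long simple root (C_6). A semisimple Lie algebra decomposes uniquely as the direct sum of simple ideals, one per connected component of its Dynkin diagram, so g ≅ A_2 ⊕ C_6 (dimension 8 + 78 = 86).

A2 ⊕ C6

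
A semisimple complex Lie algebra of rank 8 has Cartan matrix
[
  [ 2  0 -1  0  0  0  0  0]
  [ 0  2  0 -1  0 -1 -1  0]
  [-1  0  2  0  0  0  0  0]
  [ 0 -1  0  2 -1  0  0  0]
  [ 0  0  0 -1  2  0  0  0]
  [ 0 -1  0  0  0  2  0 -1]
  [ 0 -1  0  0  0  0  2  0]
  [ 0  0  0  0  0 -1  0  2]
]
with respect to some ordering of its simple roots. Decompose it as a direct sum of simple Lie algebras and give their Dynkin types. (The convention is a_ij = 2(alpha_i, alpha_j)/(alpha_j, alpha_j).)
A2 ⊕ E6

The diagram associated to this matrix has two connected components: the simple roots {alpha_1, alpha_3} form a chain of 2 nodes with single edges (A_2), and {alpha_2, alpha_4, alpha_5, alpha_6, alpha_7, alpha_8} form a chain of 5 nodes with one extra node attached to the third node from one end (E_6). A semisimple Lie algebra decomposes uniquely as the direct sum of simple ideals, one per connected component of its Dynkin diagram, so g ≅ A_2 ⊕ E_6 (dimension 8 + 78 = 86).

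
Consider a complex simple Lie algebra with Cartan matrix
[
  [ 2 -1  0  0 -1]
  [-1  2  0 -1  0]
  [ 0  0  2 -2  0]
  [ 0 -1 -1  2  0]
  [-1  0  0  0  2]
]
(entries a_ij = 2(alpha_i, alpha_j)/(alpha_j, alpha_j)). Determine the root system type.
The matrix has rank 5 with 2's on the diagonal. Reading the off-diagonal entries as Dynkin edges (a single edge where a_ij = a_ji = -1; a double or triple edge where a_ij * a_ji = 2 or 3), the diagram is a chain of 5 nodes with a double edge at one end; the terminal node there is the unique long simple root (C_5). One simple-root ordering that puts it in standard form is (alpha_5, alpha_1, alpha_2, alpha_4, alpha_3). So the algebra is type C_5, i.e. sp(10).

C5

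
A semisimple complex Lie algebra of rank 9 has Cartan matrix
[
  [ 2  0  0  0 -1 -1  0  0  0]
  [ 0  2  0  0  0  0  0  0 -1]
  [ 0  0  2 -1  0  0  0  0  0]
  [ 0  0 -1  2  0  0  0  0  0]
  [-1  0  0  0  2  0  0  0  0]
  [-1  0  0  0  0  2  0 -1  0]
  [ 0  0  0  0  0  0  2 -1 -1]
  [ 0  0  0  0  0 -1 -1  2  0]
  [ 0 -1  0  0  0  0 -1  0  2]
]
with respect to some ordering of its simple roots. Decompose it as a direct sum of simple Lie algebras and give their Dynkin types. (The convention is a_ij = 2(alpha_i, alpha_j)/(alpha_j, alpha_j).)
The diagram associated to this matrix has two connected components: the simple roots {alpha_3, alpha_4} form a chain of 2 nodes with single edges (A_2), and {alpha_1, alpha_2, alpha_5, alpha_6, alpha_7, alpha_8, alpha_9} form a chain of 7 nodes with single edges (A_7). A semisimple Lie algebra decomposes uniquely as the direct sum of simple ideals, one per connected component of its Dynkin diagram, so g ≅ A_2 ⊕ A_7 (dimension 8 + 63 = 71).

A_2 + A_7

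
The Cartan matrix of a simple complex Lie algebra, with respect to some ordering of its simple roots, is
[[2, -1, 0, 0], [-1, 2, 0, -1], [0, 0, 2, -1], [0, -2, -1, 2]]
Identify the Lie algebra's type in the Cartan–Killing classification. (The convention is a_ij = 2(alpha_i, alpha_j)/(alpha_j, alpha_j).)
type F_4

The matrix has rank 4 with 2's on the diagonal. Reading the off-diagonal entries as Dynkin edges (a single edge where a_ij = a_ji = -1; a double or triple edge where a_ij * a_ji = 2 or 3), the diagram is a chain of 4 nodes with a double edge between the middle two (F_4). One simple-root ordering that puts it in standard form is (alpha_3, alpha_4, alpha_2, alpha_1). So the algebra is type F_4.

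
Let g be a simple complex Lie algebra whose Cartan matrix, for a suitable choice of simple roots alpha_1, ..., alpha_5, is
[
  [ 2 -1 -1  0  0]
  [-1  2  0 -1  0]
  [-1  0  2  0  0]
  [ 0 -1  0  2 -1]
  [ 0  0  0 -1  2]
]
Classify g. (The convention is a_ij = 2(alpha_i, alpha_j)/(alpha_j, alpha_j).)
The matrix has rank 5 with 2's on the diagonal. Reading the off-diagonal entries as Dynkin edges (a single edge where a_ij = a_ji = -1; a double or triple edge where a_ij * a_ji = 2 or 3), the diagram is a chain of 5 nodes with single edges (A_5). One simple-root ordering that puts it in standard form is (alpha_3, alpha_1, alpha_2, alpha_4, alpha_5). So the algebra is type A_5, i.e. sl(6).

A_5 (sl(6))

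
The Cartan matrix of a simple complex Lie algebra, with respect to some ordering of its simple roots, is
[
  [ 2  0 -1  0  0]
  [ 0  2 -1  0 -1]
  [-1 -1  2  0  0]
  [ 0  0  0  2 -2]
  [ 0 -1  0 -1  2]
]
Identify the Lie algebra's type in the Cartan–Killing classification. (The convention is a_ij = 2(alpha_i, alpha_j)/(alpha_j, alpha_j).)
C_5

The matrix has rank 5 with 2's on the diagonal. Reading the off-diagonal entries as Dynkin edges (a single edge where a_ij = a_ji = -1; a double or triple edge where a_ij * a_ji = 2 or 3), the diagram is a chain of 5 nodes with a double edge at one end; the terminal node there is the unique long simple root (C_5). One simple-root ordering that puts it in standard form is (alpha_1, alpha_3, alpha_2, alpha_5, alpha_4). So the algebra is type C_5, i.e. sp(10).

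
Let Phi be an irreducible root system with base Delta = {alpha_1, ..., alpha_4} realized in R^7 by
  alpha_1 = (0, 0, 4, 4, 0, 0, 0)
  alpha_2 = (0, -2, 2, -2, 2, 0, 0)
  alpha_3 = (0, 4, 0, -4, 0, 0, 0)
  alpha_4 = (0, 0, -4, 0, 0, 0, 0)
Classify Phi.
F_4

Compute the Cartan integers a_ij = 2(alpha_i, alpha_j)/(alpha_j, alpha_j); the resulting 4x4 Cartan matrix is
[[2, 0, -1, -2], [0, 2, 0, -1], [-1, 0, 2, 0], [-1, -1, 0, 2]].
The roots have two lengths (squared-length ratio 2:1); the short ones are alpha_{2,4}. The associated Dynkin diagram is a chain of 4 nodes with a double edge between the middle two (F_4), so the type is F_4.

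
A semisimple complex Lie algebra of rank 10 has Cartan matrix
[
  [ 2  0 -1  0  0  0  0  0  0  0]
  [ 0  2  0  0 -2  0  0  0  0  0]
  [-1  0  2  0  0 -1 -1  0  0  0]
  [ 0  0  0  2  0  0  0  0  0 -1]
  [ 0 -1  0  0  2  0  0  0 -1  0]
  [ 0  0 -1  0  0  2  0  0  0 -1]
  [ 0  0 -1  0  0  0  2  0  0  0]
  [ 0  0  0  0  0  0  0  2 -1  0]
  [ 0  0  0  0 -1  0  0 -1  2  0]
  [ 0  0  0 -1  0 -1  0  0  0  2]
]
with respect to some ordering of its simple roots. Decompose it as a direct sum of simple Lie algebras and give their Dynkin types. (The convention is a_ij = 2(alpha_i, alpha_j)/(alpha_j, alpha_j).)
C_4 (sp(8)) + D_6 (so(12))

The diagram associated to this matrix has two connected components: the simple roots {alpha_2, alpha_5, alpha_8, alpha_9} form a chain of 4 nodes with a double edge at one end; the terminal node there is the unique long simple root (C_4), and {alpha_1, alpha_3, alpha_4, alpha_6, alpha_7, alpha_10} form a chain of 4 nodes with a fork of two nodes at one end (D_6). A semisimple Lie algebra decomposes uniquely as the direct sum of simple ideals, one per connected component of its Dynkin diagram, so g ≅ C_4 ⊕ D_6 (dimension 36 + 66 = 102).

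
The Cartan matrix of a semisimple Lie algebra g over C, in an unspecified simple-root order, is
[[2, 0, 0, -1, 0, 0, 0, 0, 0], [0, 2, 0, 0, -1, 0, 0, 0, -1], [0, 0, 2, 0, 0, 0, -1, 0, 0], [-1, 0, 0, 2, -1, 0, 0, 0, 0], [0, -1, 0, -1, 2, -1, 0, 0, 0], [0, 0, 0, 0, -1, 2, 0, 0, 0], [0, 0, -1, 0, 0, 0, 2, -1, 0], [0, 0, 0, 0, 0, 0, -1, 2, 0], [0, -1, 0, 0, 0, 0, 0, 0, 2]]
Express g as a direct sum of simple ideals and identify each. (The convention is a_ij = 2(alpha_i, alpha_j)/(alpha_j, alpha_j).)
The diagram associated to this matrix has two connected components: the simple roots {alpha_3, alpha_7, alpha_8} form a chain of 3 nodes with single edges (A_3), and {alpha_1, alpha_2, alpha_4, alpha_5, alpha_6, alpha_9} form a chain of 5 nodes with one extra node attached to the third node from one end (E_6). A semisimple Lie algebra decomposes uniquely as the direct sum of simple ideals, one per connected component of its Dynkin diagram, so g ≅ A_3 ⊕ E_6 (dimension 15 + 78 = 93).

A_3 (sl(4)) + E_6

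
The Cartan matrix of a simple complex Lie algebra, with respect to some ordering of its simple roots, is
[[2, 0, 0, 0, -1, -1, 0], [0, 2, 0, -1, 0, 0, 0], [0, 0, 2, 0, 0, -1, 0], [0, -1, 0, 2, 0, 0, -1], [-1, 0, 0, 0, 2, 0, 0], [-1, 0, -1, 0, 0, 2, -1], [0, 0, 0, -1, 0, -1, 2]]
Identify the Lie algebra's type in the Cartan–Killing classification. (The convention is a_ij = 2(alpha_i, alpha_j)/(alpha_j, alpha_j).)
The matrix has rank 7 with 2's on the diagonal. Reading the off-diagonal entries as Dynkin edges (a single edge where a_ij = a_ji = -1; a double or triple edge where a_ij * a_ji = 2 or 3), the diagram is a chain of 6 nodes with one extra node attached to the third node from one end (E_7). One simple-root ordering that puts it in standard form is (alpha_5, alpha_3, alpha_1, alpha_6, alpha_7, alpha_4, alpha_2). So the algebra is type E_7.

type E_7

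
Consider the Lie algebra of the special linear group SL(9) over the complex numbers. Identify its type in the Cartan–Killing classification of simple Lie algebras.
type A_8

This is sl(9), which has dimension 9^2 - 1 = 80 and rank 9 - 1 = 8 (a Cartan subalgebra is the diagonal traceless matrices). In the classification of classical Lie algebras, the special linear algebra sl(n+1) has type A_n; here n = 8, so the Dynkin diagram is a chain of 8 nodes with single edges (A_8). Hence the type is A_8.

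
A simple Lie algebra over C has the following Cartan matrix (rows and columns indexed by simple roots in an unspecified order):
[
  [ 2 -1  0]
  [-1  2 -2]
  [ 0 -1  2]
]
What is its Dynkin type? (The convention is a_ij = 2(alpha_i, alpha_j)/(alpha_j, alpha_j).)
B_3 (so(7))

The matrix has rank 3 with 2's on the diagonal. Reading the off-diagonal entries as Dynkin edges (a single edge where a_ij = a_ji = -1; a double or triple edge where a_ij * a_ji = 2 or 3), the diagram is a chain of 3 nodes with a double edge at one end; the terminal node there is the unique short simple root (B_3). One simple-root ordering that puts it in standard form is (alpha_1, alpha_2, alpha_3). So the algebra is type B_3, i.e. so(7).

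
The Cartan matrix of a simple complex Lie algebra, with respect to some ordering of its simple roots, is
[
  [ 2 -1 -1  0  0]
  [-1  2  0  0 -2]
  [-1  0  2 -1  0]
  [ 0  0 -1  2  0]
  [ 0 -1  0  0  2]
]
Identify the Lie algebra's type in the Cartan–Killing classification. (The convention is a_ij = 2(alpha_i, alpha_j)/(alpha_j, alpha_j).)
The matrix has rank 5 with 2's on the diagonal. Reading the off-diagonal entries as Dynkin edges (a single edge where a_ij = a_ji = -1; a double or triple edge where a_ij * a_ji = 2 or 3), the diagram is a chain of 5 nodes with a double edge at one end; the terminal node there is the unique short simple root (B_5). One simple-root ordering that puts it in standard form is (alpha_4, alpha_3, alpha_1, alpha_2, alpha_5). So the algebra is type B_5, i.e. so(11).

type B_5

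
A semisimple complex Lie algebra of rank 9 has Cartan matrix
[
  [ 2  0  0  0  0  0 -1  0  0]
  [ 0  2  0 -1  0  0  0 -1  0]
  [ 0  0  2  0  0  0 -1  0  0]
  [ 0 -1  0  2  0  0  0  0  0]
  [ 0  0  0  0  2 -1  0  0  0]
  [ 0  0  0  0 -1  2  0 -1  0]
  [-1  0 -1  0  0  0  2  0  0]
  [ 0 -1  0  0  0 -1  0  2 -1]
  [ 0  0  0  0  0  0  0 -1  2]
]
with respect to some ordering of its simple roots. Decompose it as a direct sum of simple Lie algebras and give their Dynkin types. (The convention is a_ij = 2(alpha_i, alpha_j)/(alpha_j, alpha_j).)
The diagram associated to this matrix has two connected components: the simple roots {alpha_1, alpha_3, alpha_7} form a chain of 3 nodes with single edges (A_3), and {alpha_2, alpha_4, alpha_5, alpha_6, alpha_8, alpha_9} form a chain of 5 nodes with one extra node attached to the third node from one end (E_6). A semisimple Lie algebra decomposes uniquely as the direct sum of simple ideals, one per connected component of its Dynkin diagram, so g ≅ A_3 ⊕ E_6 (dimension 15 + 78 = 93).

A3 + E6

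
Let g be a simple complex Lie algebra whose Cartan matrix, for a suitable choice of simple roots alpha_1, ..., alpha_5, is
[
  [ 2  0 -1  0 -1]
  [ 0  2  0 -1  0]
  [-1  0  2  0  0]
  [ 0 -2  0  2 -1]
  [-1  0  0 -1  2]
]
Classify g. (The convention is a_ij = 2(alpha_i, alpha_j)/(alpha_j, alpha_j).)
The matrix has rank 5 with 2's on the diagonal. Reading the off-diagonal entries as Dynkin edges (a single edge where a_ij = a_ji = -1; a double or triple edge where a_ij * a_ji = 2 or 3), the diagram is a chain of 5 nodes with a double edge at one end; the terminal node there is the unique short simple root (B_5). One simple-root ordering that puts it in standard form is (alpha_3, alpha_1, alpha_5, alpha_4, alpha_2). So the algebra is type B_5, i.e. so(11).

type B_5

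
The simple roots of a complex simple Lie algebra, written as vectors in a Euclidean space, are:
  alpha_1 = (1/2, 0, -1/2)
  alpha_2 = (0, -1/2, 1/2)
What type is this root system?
Compute the Cartan integers a_ij = 2(alpha_i, alpha_j)/(alpha_j, alpha_j); the resulting 2x2 Cartan matrix is
[[2, -1], [-1, 2]].
All simple roots have the same length, so the diagram is simply laced. The associated Dynkin diagram is a chain of 2 nodes with single edges (A_2), so the type is A_2 (the algebra sl(3)).

A2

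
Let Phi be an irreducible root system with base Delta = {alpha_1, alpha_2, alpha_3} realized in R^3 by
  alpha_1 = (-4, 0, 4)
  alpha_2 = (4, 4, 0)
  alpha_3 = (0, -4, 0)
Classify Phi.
Compute the Cartan integers a_ij = 2(alpha_i, alpha_j)/(alpha_j, alpha_j); the resulting 3x3 Cartan matrix is
[[2, -1, 0], [-1, 2, -2], [0, -1, 2]].
The roots have two lengths (squared-length ratio 2:1); the short ones are alpha_{3}. The associated Dynkin diagram is a chain of 3 nodes with a double edge at one end; the terminal node there is the unique short simple root (B_3), so the type is B_3 (the algebra so(7)).

type B_3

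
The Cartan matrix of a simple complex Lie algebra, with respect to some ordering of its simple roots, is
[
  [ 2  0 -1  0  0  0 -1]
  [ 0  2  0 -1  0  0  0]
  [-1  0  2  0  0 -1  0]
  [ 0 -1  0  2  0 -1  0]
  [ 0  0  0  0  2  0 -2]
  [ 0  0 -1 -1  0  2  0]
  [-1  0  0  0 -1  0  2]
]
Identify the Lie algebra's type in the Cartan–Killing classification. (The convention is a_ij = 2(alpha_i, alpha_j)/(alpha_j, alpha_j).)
C_7 (sp(14))

The matrix has rank 7 with 2's on the diagonal. Reading the off-diagonal entries as Dynkin edges (a single edge where a_ij = a_ji = -1; a double or triple edge where a_ij * a_ji = 2 or 3), the diagram is a chain of 7 nodes with a double edge at one end; the terminal node there is the unique long simple root (C_7). One simple-root ordering that puts it in standard form is (alpha_2, alpha_4, alpha_6, alpha_3, alpha_1, alpha_7, alpha_5). So the algebra is type C_7, i.e. sp(14).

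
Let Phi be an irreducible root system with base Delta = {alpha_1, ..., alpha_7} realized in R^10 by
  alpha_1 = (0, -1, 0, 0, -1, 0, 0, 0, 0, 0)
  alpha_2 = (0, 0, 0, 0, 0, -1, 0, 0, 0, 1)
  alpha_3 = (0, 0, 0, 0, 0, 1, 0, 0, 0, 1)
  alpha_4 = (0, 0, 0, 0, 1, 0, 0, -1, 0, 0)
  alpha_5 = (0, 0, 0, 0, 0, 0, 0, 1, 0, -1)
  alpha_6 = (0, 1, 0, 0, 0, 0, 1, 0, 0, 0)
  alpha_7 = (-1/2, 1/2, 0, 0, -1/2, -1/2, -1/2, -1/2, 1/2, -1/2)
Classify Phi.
E_7

Compute the Cartan integers a_ij = 2(alpha_i, alpha_j)/(alpha_j, alpha_j); the resulting 7x7 Cartan matrix is
[[2, 0, 0, -1, 0, -1, 0], [0, 2, 0, 0, -1, 0, 0], [0, 0, 2, 0, -1, 0, -1], [-1, 0, 0, 2, -1, 0, 0], [0, -1, -1, -1, 2, 0, 0], [-1, 0, 0, 0, 0, 2, 0], [0, 0, -1, 0, 0, 0, 2]].
All simple roots have the same length, so the diagram is simply laced. The associated Dynkin diagram is a chain of 6 nodes with one extra node attached to the third node from one end (E_7), so the type is E_7.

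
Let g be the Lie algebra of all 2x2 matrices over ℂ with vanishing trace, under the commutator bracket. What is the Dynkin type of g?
A_1 (sl(2))

This is sl(2), which has dimension 2^2 - 1 = 3 and rank 2 - 1 = 1 (a Cartan subalgebra is the diagonal traceless matrices). In the classification of classical Lie algebras, the special linear algebra sl(n+1) has type A_n; here n = 1, so the Dynkin diagram is a chain of 1 nodes with single edges (A_1). Hence the type is A_1.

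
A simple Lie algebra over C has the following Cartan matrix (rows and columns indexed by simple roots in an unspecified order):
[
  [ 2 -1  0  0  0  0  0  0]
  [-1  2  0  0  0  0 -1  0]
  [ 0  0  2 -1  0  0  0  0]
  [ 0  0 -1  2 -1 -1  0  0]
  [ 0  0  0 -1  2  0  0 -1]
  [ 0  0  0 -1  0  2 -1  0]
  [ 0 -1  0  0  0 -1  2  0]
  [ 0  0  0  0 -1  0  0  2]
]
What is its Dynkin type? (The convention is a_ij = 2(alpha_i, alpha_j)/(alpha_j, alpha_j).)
E8

The matrix has rank 8 with 2's on the diagonal. Reading the off-diagonal entries as Dynkin edges (a single edge where a_ij = a_ji = -1; a double or triple edge where a_ij * a_ji = 2 or 3), the diagram is a chain of 7 nodes with one extra node attached to the third node from one end (E_8). One simple-root ordering that puts it in standard form is (alpha_8, alpha_3, alpha_5, alpha_4, alpha_6, alpha_7, alpha_2, alpha_1). So the algebra is type E_8.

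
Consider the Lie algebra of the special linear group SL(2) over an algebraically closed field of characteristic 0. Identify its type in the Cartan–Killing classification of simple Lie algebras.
This is sl(2), which has dimension 2^2 - 1 = 3 and rank 2 - 1 = 1 (a Cartan subalgebra is the diagonal traceless matrices). In the classification of classical Lie algebras, the special linear algebra sl(n+1) has type A_n; here n = 1, so the Dynkin diagram is a chain of 1 nodes with single edges (A_1). Hence the type is A_1.

A_1 (sl(2))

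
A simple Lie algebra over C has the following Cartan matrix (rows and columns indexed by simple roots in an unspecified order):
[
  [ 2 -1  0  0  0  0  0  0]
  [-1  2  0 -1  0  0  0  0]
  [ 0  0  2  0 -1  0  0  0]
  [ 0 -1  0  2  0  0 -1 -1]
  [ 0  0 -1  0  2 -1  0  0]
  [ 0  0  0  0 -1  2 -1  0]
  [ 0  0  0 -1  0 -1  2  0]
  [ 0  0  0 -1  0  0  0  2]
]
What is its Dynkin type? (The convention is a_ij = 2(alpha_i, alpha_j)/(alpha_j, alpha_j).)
The matrix has rank 8 with 2's on the diagonal. Reading the off-diagonal entries as Dynkin edges (a single edge where a_ij = a_ji = -1; a double or triple edge where a_ij * a_ji = 2 or 3), the diagram is a chain of 7 nodes with one extra node attached to the third node from one end (E_8). One simple-root ordering that puts it in standard form is (alpha_1, alpha_8, alpha_2, alpha_4, alpha_7, alpha_6, alpha_5, alpha_3). So the algebra is type E_8.

E_8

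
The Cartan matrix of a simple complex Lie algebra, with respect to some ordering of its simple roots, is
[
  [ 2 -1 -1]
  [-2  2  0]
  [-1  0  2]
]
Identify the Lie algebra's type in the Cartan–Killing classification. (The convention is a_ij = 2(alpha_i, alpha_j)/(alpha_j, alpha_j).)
type C_3

The matrix has rank 3 with 2's on the diagonal. Reading the off-diagonal entries as Dynkin edges (a single edge where a_ij = a_ji = -1; a double or triple edge where a_ij * a_ji = 2 or 3), the diagram is a chain of 3 nodes with a double edge at one end; the terminal node there is the unique long simple root (C_3). One simple-root ordering that puts it in standard form is (alpha_3, alpha_1, alpha_2). So the algebra is type C_3, i.e. sp(6).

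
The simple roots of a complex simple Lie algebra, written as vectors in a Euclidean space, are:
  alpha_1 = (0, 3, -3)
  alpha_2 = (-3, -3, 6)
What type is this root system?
Compute the Cartan integers a_ij = 2(alpha_i, alpha_j)/(alpha_j, alpha_j); the resulting 2x2 Cartan matrix is
[[2, -1], [-3, 2]].
The roots have two lengths (squared-length ratio 3:1); the short ones are alpha_{1}. The associated Dynkin diagram is two nodes joined by a triple edge (G_2), so the type is G_2.

G_2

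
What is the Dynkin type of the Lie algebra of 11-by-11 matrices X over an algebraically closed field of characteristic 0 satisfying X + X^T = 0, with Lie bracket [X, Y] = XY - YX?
This is so(11) with 11 odd, which has dimension 11(11-1)/2 = 55 and rank (11-1)/2 = 5. In the classification of classical Lie algebras, the orthogonal algebra so(2n+1) in an odd number of variables has type B_n; here n = 5, so the Dynkin diagram is a chain of 5 nodes with a double edge at one end; the terminal node there is the unique short simple root (B_5). Hence the type is B_5.

B_5 (so(11))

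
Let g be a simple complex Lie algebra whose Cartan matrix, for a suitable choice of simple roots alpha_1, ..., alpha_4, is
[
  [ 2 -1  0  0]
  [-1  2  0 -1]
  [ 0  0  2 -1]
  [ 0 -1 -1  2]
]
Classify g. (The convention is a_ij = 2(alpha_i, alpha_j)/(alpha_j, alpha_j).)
The matrix has rank 4 with 2's on the diagonal. Reading the off-diagonal entries as Dynkin edges (a single edge where a_ij = a_ji = -1; a double or triple edge where a_ij * a_ji = 2 or 3), the diagram is a chain of 4 nodes with single edges (A_4). One simple-root ordering that puts it in standard form is (alpha_3, alpha_4, alpha_2, alpha_1). So the algebra is type A_4, i.e. sl(5).

A_4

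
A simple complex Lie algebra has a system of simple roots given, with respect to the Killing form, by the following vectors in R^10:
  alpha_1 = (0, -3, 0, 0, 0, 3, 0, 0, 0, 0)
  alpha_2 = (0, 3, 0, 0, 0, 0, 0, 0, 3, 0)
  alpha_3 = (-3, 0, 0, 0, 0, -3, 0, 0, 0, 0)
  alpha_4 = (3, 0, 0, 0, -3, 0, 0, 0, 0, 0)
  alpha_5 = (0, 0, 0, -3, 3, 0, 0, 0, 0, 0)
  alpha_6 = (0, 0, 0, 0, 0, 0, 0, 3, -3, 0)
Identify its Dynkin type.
A6

Compute the Cartan integers a_ij = 2(alpha_i, alpha_j)/(alpha_j, alpha_j); the resulting 6x6 Cartan matrix is
[[2, -1, -1, 0, 0, 0], [-1, 2, 0, 0, 0, -1], [-1, 0, 2, -1, 0, 0], [0, 0, -1, 2, -1, 0], [0, 0, 0, -1, 2, 0], [0, -1, 0, 0, 0, 2]].
All simple roots have the same length, so the diagram is simply laced. The associated Dynkin diagram is a chain of 6 nodes with single edges (A_6), so the type is A_6 (the algebra sl(7)).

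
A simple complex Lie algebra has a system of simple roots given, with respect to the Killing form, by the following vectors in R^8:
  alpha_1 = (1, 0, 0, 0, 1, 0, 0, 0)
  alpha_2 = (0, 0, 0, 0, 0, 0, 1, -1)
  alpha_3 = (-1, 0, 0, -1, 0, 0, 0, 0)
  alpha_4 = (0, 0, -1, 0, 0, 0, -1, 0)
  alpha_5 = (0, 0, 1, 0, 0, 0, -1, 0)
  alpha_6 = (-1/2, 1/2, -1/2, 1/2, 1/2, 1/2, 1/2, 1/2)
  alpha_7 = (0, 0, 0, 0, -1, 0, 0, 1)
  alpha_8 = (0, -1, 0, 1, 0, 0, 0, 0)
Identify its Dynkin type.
E_8

Compute the Cartan integers a_ij = 2(alpha_i, alpha_j)/(alpha_j, alpha_j); the resulting 8x8 Cartan matrix is
[[2, 0, -1, 0, 0, 0, -1, 0], [0, 2, 0, -1, -1, 0, -1, 0], [-1, 0, 2, 0, 0, 0, 0, -1], [0, -1, 0, 2, 0, 0, 0, 0], [0, -1, 0, 0, 2, -1, 0, 0], [0, 0, 0, 0, -1, 2, 0, 0], [-1, -1, 0, 0, 0, 0, 2, 0], [0, 0, -1, 0, 0, 0, 0, 2]].
All simple roots have the same length, so the diagram is simply laced. The associated Dynkin diagram is a chain of 7 nodes with one extra node attached to the third node from one end (E_8), so the type is E_8.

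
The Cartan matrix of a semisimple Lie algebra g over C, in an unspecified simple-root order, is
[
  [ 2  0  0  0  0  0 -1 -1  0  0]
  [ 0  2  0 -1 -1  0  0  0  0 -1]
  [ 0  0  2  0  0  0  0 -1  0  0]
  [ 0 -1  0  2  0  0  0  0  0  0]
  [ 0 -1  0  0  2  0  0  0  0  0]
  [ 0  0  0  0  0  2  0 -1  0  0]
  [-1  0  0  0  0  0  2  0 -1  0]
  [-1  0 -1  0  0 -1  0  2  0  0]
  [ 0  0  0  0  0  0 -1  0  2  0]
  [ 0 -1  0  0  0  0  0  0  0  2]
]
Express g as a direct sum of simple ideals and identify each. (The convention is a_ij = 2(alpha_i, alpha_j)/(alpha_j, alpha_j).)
D_4 ⊕ D_6

The diagram associated to this matrix has two connected components: the simple roots {alpha_2, alpha_4, alpha_5, alpha_10} form a chain of 2 nodes with a fork of two nodes at one end (D_4), and {alpha_1, alpha_3, alpha_6, alpha_7, alpha_8, alpha_9} form a chain of 4 nodes with a fork of two nodes at one end (D_6). A semisimple Lie algebra decomposes uniquely as the direct sum of simple ideals, one per connected component of its Dynkin diagram, so g ≅ D_4 ⊕ D_6 (dimension 28 + 66 = 94).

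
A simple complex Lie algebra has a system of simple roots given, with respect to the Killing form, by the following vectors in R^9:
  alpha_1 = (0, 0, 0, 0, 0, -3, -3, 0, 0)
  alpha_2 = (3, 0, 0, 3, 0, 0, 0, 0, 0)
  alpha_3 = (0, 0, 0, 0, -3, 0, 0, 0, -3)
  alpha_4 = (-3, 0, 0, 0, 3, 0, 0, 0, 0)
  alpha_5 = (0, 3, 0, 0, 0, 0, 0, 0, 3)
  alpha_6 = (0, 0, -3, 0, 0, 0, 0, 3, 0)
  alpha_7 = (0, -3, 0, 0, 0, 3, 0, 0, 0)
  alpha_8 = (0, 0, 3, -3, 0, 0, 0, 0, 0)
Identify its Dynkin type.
Compute the Cartan integers a_ij = 2(alpha_i, alpha_j)/(alpha_j, alpha_j); the resulting 8x8 Cartan matrix is
[[2, 0, 0, 0, 0, 0, -1, 0], [0, 2, 0, -1, 0, 0, 0, -1], [0, 0, 2, -1, -1, 0, 0, 0], [0, -1, -1, 2, 0, 0, 0, 0], [0, 0, -1, 0, 2, 0, -1, 0], [0, 0, 0, 0, 0, 2, 0, -1], [-1, 0, 0, 0, -1, 0, 2, 0], [0, -1, 0, 0, 0, -1, 0, 2]].
All simple roots have the same length, so the diagram is simply laced. The associated Dynkin diagram is a chain of 8 nodes with single edges (A_8), so the type is A_8 (the algebra sl(9)).

A_8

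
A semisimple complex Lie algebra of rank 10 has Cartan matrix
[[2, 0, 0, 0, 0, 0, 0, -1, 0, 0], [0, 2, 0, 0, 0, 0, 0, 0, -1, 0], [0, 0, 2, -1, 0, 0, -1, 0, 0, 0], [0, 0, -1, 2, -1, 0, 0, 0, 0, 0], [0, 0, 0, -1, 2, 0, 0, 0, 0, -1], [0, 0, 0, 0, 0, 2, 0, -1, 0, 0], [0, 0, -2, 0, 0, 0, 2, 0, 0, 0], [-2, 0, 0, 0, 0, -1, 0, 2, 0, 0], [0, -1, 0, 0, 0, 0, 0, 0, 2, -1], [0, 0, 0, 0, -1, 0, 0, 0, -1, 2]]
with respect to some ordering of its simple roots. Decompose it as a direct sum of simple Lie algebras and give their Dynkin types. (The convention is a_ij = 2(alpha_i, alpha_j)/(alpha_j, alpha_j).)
B_3 ⊕ C_7

The diagram associated to this matrix has two connected components: the simple roots {alpha_1, alpha_6, alpha_8} form a chain of 3 nodes with a double edge at one end; the terminal node there is the unique short simple root (B_3), and {alpha_2, alpha_3, alpha_4, alpha_5, alpha_7, alpha_9, alpha_10} form a chain of 7 nodes with a double edge at one end; the terminal node there is the unique long simple root (C_7). A semisimple Lie algebra decomposes uniquely as the direct sum of simple ideals, one per connected component of its Dynkin diagram, so g ≅ B_3 ⊕ C_7 (dimension 21 + 105 = 126).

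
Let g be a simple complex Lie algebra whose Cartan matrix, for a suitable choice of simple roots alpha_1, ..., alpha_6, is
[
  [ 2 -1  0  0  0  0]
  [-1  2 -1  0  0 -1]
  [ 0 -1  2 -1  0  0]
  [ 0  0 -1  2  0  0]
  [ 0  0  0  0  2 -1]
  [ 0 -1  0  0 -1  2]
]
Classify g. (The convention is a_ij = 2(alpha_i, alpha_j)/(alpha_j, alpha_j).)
type E_6

The matrix has rank 6 with 2's on the diagonal. Reading the off-diagonal entries as Dynkin edges (a single edge where a_ij = a_ji = -1; a double or triple edge where a_ij * a_ji = 2 or 3), the diagram is a chain of 5 nodes with one extra node attached to the third node from one end (E_6). One simple-root ordering that puts it in standard form is (alpha_5, alpha_1, alpha_6, alpha_2, alpha_3, alpha_4). So the algebra is type E_6.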